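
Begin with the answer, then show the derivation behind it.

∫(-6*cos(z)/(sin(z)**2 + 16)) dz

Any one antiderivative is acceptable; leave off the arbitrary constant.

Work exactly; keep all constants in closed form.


The answer is -3*atan(sin(z)/4)/2.
Step 1. Substitute u = sin(z), turning ∫(-6*cos(z)/(sin(z)**2 + 16)) dz into ∫(-6/(u**2 + 16)) du: now ∫(-6/(u**2 + 16)) du.
Step 2. Evaluate the standard form: now -3*atan(u/4)/2.
Step 3. Substitute back u = sin(z): now -3*atan(sin(z)/4)/2.
Answer: -3*atan(sin(z)/4)/2.


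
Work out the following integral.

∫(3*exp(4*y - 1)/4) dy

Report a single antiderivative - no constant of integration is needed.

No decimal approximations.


Answer: 3*exp(4*y - 1)/16.


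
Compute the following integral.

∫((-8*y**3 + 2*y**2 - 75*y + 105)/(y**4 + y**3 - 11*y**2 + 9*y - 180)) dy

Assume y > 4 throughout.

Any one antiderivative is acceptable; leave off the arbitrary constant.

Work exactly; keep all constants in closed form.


Answer: -3*log(y - 4) - 5*log(y + 5) - atan(y/3).


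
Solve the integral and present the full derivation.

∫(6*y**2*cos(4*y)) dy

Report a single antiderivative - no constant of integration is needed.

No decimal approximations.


Step 1. Integrate ∫(6*y**2*cos(4*y)) dy by parts with u = y**2, dv = (6*cos(4*y)) dy, so v = 3*sin(4*y)/2: now 3*y**2*sin(4*y)/2 + ∫(-3*y*sin(4*y)) dy.
Step 2. Integrate ∫(-3*y*sin(4*y)) dy by parts with u = y, dv = (-3*sin(4*y)) dy, so v = 3*cos(4*y)/4: now 3*y**2*sin(4*y)/2 + 3*y*cos(4*y)/4 + ∫(-3*cos(4*y)/4) dy.
Step 3. Evaluate the standard form: now 3*y**2*sin(4*y)/2 + 3*y*cos(4*y)/4 - 3*sin(4*y)/16.
Answer: 3*y**2*sin(4*y)/2 + 3*y*cos(4*y)/4 - 3*sin(4*y)/16.


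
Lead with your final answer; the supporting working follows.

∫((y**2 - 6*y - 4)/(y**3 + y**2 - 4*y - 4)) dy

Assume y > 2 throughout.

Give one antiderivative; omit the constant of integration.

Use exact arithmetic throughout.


The answer is -log(y - 2) - log(y + 1) + 3*log(y + 2).
Step 1. Decompose ∫((y**2 - 6*y - 4)/(y**3 + y**2 - 4*y - 4)) dy by partial fractions, (y**2 - 6*y - 4)/(y**3 + y**2 - 4*y - 4) = 3/(y + 2) - 1/(y + 1) - 1/(y - 2): now ∫(-1/(y - 2)) dy + ∫(-1/(y + 1)) dy + ∫(3/(y + 2)) dy.
Step 2. Evaluate the standard form [assuming y > 2]: now -log(y - 2) + ∫(-1/(y + 1)) dy + ∫(3/(y + 2)) dy.
Step 3. Evaluate the standard form [assuming y > -1]: now -log(y - 2) - log(y + 1) + ∫(3/(y + 2)) dy.
Step 4. Evaluate the standard form [assuming y > -2]: now -log(y - 2) - log(y + 1) + 3*log(y + 2).
Answer: -log(y - 2) - log(y + 1) + 3*log(y + 2).


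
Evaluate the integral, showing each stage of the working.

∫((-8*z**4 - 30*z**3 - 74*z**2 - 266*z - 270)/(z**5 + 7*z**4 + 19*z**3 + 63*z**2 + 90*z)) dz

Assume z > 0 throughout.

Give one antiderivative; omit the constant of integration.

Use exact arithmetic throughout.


Step 1. Decompose ∫((-8*z**4 - 30*z**3 - 74*z**2 - 266*z - 270)/(z**5 + 7*z**4 + 19*z**3 + 63*z**2 + 90*z)) dz by partial fractions, (-8*z**4 - 30*z**3 - 74*z**2 - 266*z - 270)/(z**5 + 7*z**4 + 19*z**3 + 63*z**2 + 90*z) = 4/(z**2 + 9) - 4/(z + 5) - 1/(z + 2) - 3/z: now ∫(-3/z) dz + ∫(-1/(z + 2)) dz + ∫(-4/(z + 5)) dz + ∫(4/(z**2 + 9)) dz.
Step 2. Evaluate the standard form [assuming z > -2]: now -log(z + 2) + ∫(-3/z) dz + ∫(-4/(z + 5)) dz + ∫(4/(z**2 + 9)) dz.
Step 3. Evaluate the standard form [assuming z > 0]: now -3*log(z) - log(z + 2) + ∫(-4/(z + 5)) dz + ∫(4/(z**2 + 9)) dz.
Step 4. Evaluate the standard form [assuming z > -5]: now -3*log(z) - log(z + 2) - 4*log(z + 5) + ∫(4/(z**2 + 9)) dz.
Step 5. Evaluate the standard form: now -3*log(z) - log(z + 2) - 4*log(z + 5) + 4*atan(z/3)/3.
Answer: -3*log(z) - log(z + 2) - 4*log(z + 5) + 4*atan(z/3)/3.


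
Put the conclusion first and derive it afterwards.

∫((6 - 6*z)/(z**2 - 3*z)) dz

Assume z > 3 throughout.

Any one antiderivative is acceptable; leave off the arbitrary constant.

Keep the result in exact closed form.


The answer is -2*log(z) - 4*log(z - 3).
Step 1. Decompose ∫((6 - 6*z)/(z**2 - 3*z)) dz by partial fractions, (6 - 6*z)/(z**2 - 3*z) = -4/(z - 3) - 2/z: now ∫(-2/z) dz + ∫(-4/(z - 3)) dz.
Step 2. Evaluate the standard form [assuming z > 3]: now -4*log(z - 3) + ∫(-2/z) dz.
Step 3. Evaluate the standard form [assuming z > 0]: now -2*log(z) - 4*log(z - 3).
Answer: -2*log(z) - 4*log(z - 3).


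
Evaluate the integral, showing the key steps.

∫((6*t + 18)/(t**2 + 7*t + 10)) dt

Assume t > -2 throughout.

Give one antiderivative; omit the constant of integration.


Step 1. Decompose ∫((6*t + 18)/(t**2 + 7*t + 10)) dt by partial fractions, (6*t + 18)/(t**2 + 7*t + 10) = 4/(t + 5) + 2/(t + 2): now ∫(2/(t + 2)) dt + ∫(4/(t + 5)) dt.
Step 2. Evaluate the standard form [assuming t > -5]: now 4*log(t + 5) + ∫(2/(t + 2)) dt.
Step 3. Evaluate the standard form [assuming t > -2]: now 2*log(t + 2) + 4*log(t + 5).
Answer: 2*log(t + 2) + 4*log(t + 5).


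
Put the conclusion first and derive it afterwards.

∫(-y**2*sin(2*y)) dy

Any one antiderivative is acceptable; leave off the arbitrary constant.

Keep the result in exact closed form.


The answer is y**2*cos(2*y)/2 - y*sin(2*y)/2 - cos(2*y)/4.
Step 1. Integrate ∫(-y**2*sin(2*y)) dy by parts with u = y**2, dv = (-sin(2*y)) dy, so v = cos(2*y)/2: now y**2*cos(2*y)/2 + ∫(-y*cos(2*y)) dy.
Step 2. Integrate ∫(-y*cos(2*y)) dy by parts with u = y, dv = (-cos(2*y)) dy, so v = -sin(2*y)/2: now y**2*cos(2*y)/2 - y*sin(2*y)/2 + ∫(sin(2*y)/2) dy.
Step 3. Evaluate the standard form: now y**2*cos(2*y)/2 - y*sin(2*y)/2 - cos(2*y)/4.
Answer: y**2*cos(2*y)/2 - y*sin(2*y)/2 - cos(2*y)/4.


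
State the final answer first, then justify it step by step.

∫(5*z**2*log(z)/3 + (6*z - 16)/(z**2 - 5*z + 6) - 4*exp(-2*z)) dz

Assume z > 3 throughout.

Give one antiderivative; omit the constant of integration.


The answer is 5*z**3*log(z)/9 - 5*z**3/27 + 2*log(z - 3) + 4*log(z - 2) + 2*exp(-2*z).
Step 1. Rewrite: now ∫(5*z**2*log(z)/3) dz + ∫((6*z - 16)/(z**2 - 5*z + 6)) dz + ∫(-4*exp(-2*z)) dz.
Step 2. Decompose ∫((6*z - 16)/(z**2 - 5*z + 6)) dz by partial fractions, (6*z - 16)/(z**2 - 5*z + 6) = 4/(z - 2) + 2/(z - 3): now ∫(5*z**2*log(z)/3) dz + ∫(2/(z - 3)) dz + ∫(4/(z - 2)) dz + ∫(-4*exp(-2*z)) dz.
Step 3. Evaluate the standard form [assuming z > 3]: now 2*log(z - 3) + ∫(5*z**2*log(z)/3) dz + ∫(4/(z - 2)) dz + ∫(-4*exp(-2*z)) dz.
Step 4. Evaluate the standard form [assuming z > 2]: now 2*log(z - 3) + 4*log(z - 2) + ∫(5*z**2*log(z)/3) dz + ∫(-4*exp(-2*z)) dz.
Step 5. Evaluate the standard form: now 2*log(z - 3) + 4*log(z - 2) + ∫(5*z**2*log(z)/3) dz + 2*exp(-2*z).
Step 6. Integrate ∫(5*z**2*log(z)/3) dz by parts with u = log(z), dv = (5*z**2/3) dz, so v = 5*z**3/9 [assuming z > 0]: now 5*z**3*log(z)/9 + 2*log(z - 3) + 4*log(z - 2) + ∫(-5*z**2/9) dz + 2*exp(-2*z).
Step 7. Evaluate the standard form: now 5*z**3*log(z)/9 - 5*z**3/27 + 2*log(z - 3) + 4*log(z - 2) + 2*exp(-2*z).
Answer: 5*z**3*log(z)/9 - 5*z**3/27 + 2*log(z - 3) + 4*log(z - 2) + 2*exp(-2*z).


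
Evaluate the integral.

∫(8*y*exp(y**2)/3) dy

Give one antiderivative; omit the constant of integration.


Answer: 4*exp(y**2)/3.


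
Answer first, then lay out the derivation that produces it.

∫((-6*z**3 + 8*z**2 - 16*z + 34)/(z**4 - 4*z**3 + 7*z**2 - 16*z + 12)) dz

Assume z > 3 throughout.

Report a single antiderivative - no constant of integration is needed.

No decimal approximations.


The answer is -4*log(z - 3) - 2*log(z - 1) - atan(z/2).
Step 1. Decompose ∫((-6*z**3 + 8*z**2 - 16*z + 34)/(z**4 - 4*z**3 + 7*z**2 - 16*z + 12)) dz by partial fractions, (-6*z**3 + 8*z**2 - 16*z + 34)/(z**4 - 4*z**3 + 7*z**2 - 16*z + 12) = -2/(z**2 + 4) - 2/(z - 1) - 4/(z - 3): now ∫(-4/(z - 3)) dz + ∫(-2/(z - 1)) dz + ∫(-2/(z**2 + 4)) dz.
Step 2. Evaluate the standard form [assuming z > 3]: now -4*log(z - 3) + ∫(-2/(z - 1)) dz + ∫(-2/(z**2 + 4)) dz.
Step 3. Evaluate the standard form [assuming z > 1]: now -4*log(z - 3) - 2*log(z - 1) + ∫(-2/(z**2 + 4)) dz.
Step 4. Evaluate the standard form: now -4*log(z - 3) - 2*log(z - 1) - atan(z/2).
Answer: -4*log(z - 3) - 2*log(z - 1) - atan(z/2).


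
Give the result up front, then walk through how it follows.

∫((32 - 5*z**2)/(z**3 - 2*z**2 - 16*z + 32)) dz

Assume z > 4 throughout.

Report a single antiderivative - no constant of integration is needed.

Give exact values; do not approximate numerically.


The answer is -3*log(z - 4) - log(z - 2) - log(z + 4).
Step 1. Decompose ∫((32 - 5*z**2)/(z**3 - 2*z**2 - 16*z + 32)) dz by partial fractions, (32 - 5*z**2)/(z**3 - 2*z**2 - 16*z + 32) = -1/(z + 4) - 1/(z - 2) - 3/(z - 4): now ∫(-3/(z - 4)) dz + ∫(-1/(z - 2)) dz + ∫(-1/(z + 4)) dz.
Step 2. Evaluate the standard form [assuming z > 2]: now -log(z - 2) + ∫(-3/(z - 4)) dz + ∫(-1/(z + 4)) dz.
Step 3. Evaluate the standard form [assuming z > -4]: now -log(z - 2) - log(z + 4) + ∫(-3/(z - 4)) dz.
Step 4. Evaluate the standard form [assuming z > 4]: now -3*log(z - 4) - log(z - 2) - log(z + 4).
Answer: -3*log(z - 4) - log(z - 2) - log(z + 4).


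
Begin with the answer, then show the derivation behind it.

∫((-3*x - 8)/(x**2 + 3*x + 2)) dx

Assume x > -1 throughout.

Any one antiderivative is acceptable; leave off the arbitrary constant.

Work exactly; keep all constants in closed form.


The answer is -5*log(x + 1) + 2*log(x + 2).
Step 1. Decompose ∫((-3*x - 8)/(x**2 + 3*x + 2)) dx by partial fractions, (-3*x - 8)/(x**2 + 3*x + 2) = 2/(x + 2) - 5/(x + 1): now ∫(-5/(x + 1)) dx + ∫(2/(x + 2)) dx.
Step 2. Evaluate the standard form [assuming x > -2]: now 2*log(x + 2) + ∫(-5/(x + 1)) dx.
Step 3. Evaluate the standard form [assuming x > -1]: now -5*log(x + 1) + 2*log(x + 2).
Answer: -5*log(x + 1) + 2*log(x + 2).


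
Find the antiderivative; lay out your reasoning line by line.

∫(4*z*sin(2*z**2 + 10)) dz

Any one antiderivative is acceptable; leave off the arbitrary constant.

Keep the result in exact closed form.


Step 1. Substitute u = z**2 + 5, turning ∫(4*z*sin(2*z**2 + 10)) dz into ∫(2*sin(2*u)) du: now ∫(2*sin(2*u)) du.
Step 2. Evaluate the standard form: now -cos(2*u).
Step 3. Substitute back u = z**2 + 5: now -cos(2*z**2 + 10).
Answer: -cos(2*z**2 + 10).


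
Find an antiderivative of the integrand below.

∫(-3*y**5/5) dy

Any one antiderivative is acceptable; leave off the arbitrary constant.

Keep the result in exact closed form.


Answer: -y**6/10.


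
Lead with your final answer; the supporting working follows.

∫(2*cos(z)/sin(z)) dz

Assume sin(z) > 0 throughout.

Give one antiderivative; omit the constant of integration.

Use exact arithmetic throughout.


The answer is 2*log(sin(z)).
Step 1. Substitute u = sin(z), turning ∫(2*cos(z)/sin(z)) dz into ∫(2/u) du: now ∫(2/u) du.
Step 2. Evaluate the standard form [assuming u > 0]: now 2*log(u).
Step 3. Substitute back u = sin(z): now 2*log(sin(z)).
Answer: 2*log(sin(z)).


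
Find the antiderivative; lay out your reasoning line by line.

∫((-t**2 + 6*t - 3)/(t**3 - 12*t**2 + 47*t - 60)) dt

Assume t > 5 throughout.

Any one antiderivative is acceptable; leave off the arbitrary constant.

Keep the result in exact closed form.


Step 1. Decompose ∫((-t**2 + 6*t - 3)/(t**3 - 12*t**2 + 47*t - 60)) dt by partial fractions, (-t**2 + 6*t - 3)/(t**3 - 12*t**2 + 47*t - 60) = 3/(t - 3) - 5/(t - 4) + 1/(t - 5): now ∫(1/(t - 5)) dt + ∫(-5/(t - 4)) dt + ∫(3/(t - 3)) dt.
Step 2. Evaluate the standard form [assuming t > 5]: now log(t - 5) + ∫(-5/(t - 4)) dt + ∫(3/(t - 3)) dt.
Step 3. Evaluate the standard form [assuming t > 3]: now log(t - 5) + 3*log(t - 3) + ∫(-5/(t - 4)) dt.
Step 4. Evaluate the standard form [assuming t > 4]: now log(t - 5) - 5*log(t - 4) + 3*log(t - 3).
Answer: log(t - 5) - 5*log(t - 4) + 3*log(t - 3).


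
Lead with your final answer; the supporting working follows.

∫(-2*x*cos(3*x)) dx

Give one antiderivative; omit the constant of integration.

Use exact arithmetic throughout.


The answer is -2*x*sin(3*x)/3 - 2*cos(3*x)/9.
Step 1. Integrate ∫(-2*x*cos(3*x)) dx by parts with u = x, dv = (-2*cos(3*x)) dx, so v = -2*sin(3*x)/3: now -2*x*sin(3*x)/3 + ∫(2*sin(3*x)/3) dx.
Step 2. Evaluate the standard form: now -2*x*sin(3*x)/3 - 2*cos(3*x)/9.
Answer: -2*x*sin(3*x)/3 - 2*cos(3*x)/9.


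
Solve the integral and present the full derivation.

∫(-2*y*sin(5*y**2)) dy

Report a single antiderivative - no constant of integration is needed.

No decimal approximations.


Step 1. Substitute u = y**2, turning ∫(-2*y*sin(5*y**2)) dy into ∫(-sin(5*u)) du: now ∫(-sin(5*u)) du.
Step 2. Evaluate the standard form: now cos(5*u)/5.
Step 3. Substitute back u = y**2: now cos(5*y**2)/5.
Answer: cos(5*y**2)/5.


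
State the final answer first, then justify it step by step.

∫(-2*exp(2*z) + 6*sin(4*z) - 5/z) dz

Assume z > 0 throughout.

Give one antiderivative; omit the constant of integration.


The answer is -exp(2*z) - 5*log(z) - 3*cos(4*z)/2.
Step 1. Rewrite: now ∫(-5/z) dz + ∫(-2*exp(2*z)) dz + ∫(6*sin(4*z)) dz.
Step 2. Evaluate the standard form [assuming z > 0]: now -5*log(z) + ∫(-2*exp(2*z)) dz + ∫(6*sin(4*z)) dz.
Step 3. Evaluate the standard form: now -exp(2*z) - 5*log(z) + ∫(6*sin(4*z)) dz.
Step 4. Evaluate the standard form: now -exp(2*z) - 5*log(z) - 3*cos(4*z)/2.
Answer: -exp(2*z) - 5*log(z) - 3*cos(4*z)/2.


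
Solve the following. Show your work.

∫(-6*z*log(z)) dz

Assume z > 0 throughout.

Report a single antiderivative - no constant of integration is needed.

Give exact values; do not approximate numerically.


Step 1. Integrate ∫(-6*z*log(z)) dz by parts with u = log(z), dv = (-6*z) dz, so v = -3*z**2 [assuming z > 0]: now -3*z**2*log(z) + ∫(3*z) dz.
Step 2. Evaluate the standard form: now -3*z**2*log(z) + 3*z**2/2.
Answer: -3*z**2*log(z) + 3*z**2/2.


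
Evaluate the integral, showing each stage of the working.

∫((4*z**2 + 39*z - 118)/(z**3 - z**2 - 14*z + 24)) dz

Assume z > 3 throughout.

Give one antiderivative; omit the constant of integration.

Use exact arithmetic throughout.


Step 1. Decompose ∫((4*z**2 + 39*z - 118)/(z**3 - z**2 - 14*z + 24)) dz by partial fractions, (4*z**2 + 39*z - 118)/(z**3 - z**2 - 14*z + 24) = -5/(z + 4) + 4/(z - 2) + 5/(z - 3): now ∫(5/(z - 3)) dz + ∫(4/(z - 2)) dz + ∫(-5/(z + 4)) dz.
Step 2. Evaluate the standard form [assuming z > 2]: now 4*log(z - 2) + ∫(5/(z - 3)) dz + ∫(-5/(z + 4)) dz.
Step 3. Evaluate the standard form [assuming z > 3]: now 5*log(z - 3) + 4*log(z - 2) + ∫(-5/(z + 4)) dz.
Step 4. Evaluate the standard form [assuming z > -4]: now 5*log(z - 3) + 4*log(z - 2) - 5*log(z + 4).
Answer: 5*log(z - 3) + 4*log(z - 2) - 5*log(z + 4).


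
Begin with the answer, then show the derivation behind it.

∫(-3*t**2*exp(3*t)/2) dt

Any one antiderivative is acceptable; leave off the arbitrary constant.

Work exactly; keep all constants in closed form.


The answer is -t**2*exp(3*t)/2 + t*exp(3*t)/3 - exp(3*t)/9.
Step 1. Integrate ∫(-3*t**2*exp(3*t)/2) dt by parts with u = t**2, dv = (-3*exp(3*t)/2) dt, so v = -exp(3*t)/2: now -t**2*exp(3*t)/2 + ∫(t*exp(3*t)) dt.
Step 2. Integrate ∫(t*exp(3*t)) dt by parts with u = t, dv = (exp(3*t)) dt, so v = exp(3*t)/3: now -t**2*exp(3*t)/2 + t*exp(3*t)/3 + ∫(-exp(3*t)/3) dt.
Step 3. Evaluate the standard form: now -t**2*exp(3*t)/2 + t*exp(3*t)/3 - exp(3*t)/9.
Answer: -t**2*exp(3*t)/2 + t*exp(3*t)/3 - exp(3*t)/9.


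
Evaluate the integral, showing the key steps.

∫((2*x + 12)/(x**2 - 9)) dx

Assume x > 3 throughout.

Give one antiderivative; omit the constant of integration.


Step 1. Decompose ∫((2*x + 12)/(x**2 - 9)) dx by partial fractions, (2*x + 12)/(x**2 - 9) = -1/(x + 3) + 3/(x - 3): now ∫(3/(x - 3)) dx + ∫(-1/(x + 3)) dx.
Step 2. Evaluate the standard form [assuming x > -3]: now -log(x + 3) + ∫(3/(x - 3)) dx.
Step 3. Evaluate the standard form [assuming x > 3]: now 3*log(x - 3) - log(x + 3).
Answer: 3*log(x - 3) - log(x + 3).


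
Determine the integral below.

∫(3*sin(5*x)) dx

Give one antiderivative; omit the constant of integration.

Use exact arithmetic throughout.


Answer: -3*cos(5*x)/5.


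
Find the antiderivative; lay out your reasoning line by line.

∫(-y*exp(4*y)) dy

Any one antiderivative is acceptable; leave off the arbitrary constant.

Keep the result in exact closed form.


Step 1. Integrate ∫(-y*exp(4*y)) dy by parts with u = y, dv = (-exp(4*y)) dy, so v = -exp(4*y)/4: now -y*exp(4*y)/4 + ∫(exp(4*y)/4) dy.
Step 2. Evaluate the standard form: now -y*exp(4*y)/4 + exp(4*y)/16.
Answer: -y*exp(4*y)/4 + exp(4*y)/16.


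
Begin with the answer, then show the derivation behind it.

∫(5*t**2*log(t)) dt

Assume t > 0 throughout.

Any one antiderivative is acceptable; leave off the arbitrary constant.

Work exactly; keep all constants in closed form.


The answer is 5*t**3*log(t)/3 - 5*t**3/9.
Step 1. Integrate ∫(5*t**2*log(t)) dt by parts with u = log(t), dv = (5*t**2) dt, so v = 5*t**3/3 [assuming t > 0]: now 5*t**3*log(t)/3 + ∫(-5*t**2/3) dt.
Step 2. Evaluate the standard form: now 5*t**3*log(t)/3 - 5*t**3/9.
Answer: 5*t**3*log(t)/3 - 5*t**3/9.


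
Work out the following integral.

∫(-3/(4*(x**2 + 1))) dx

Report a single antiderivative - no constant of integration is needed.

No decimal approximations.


Answer: -3*atan(x)/4.


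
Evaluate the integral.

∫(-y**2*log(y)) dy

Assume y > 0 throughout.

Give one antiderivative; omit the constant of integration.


Answer: -y**3*log(y)/3 + y**3/9.


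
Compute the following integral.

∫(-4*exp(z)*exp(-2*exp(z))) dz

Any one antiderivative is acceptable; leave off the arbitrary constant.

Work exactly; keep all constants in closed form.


Answer: 2*exp(-2*exp(z)).


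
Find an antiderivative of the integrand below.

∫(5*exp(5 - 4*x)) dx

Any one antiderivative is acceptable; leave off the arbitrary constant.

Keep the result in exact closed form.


Answer: -5*exp(5 - 4*x)/4.


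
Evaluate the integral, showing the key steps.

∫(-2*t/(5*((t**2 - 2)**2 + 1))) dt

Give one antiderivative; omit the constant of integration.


Step 1. Substitute u = t**2 - 2, turning ∫(-2*t/(5*((t**2 - 2)**2 + 1))) dt into ∫(-1/(5*(u**2 + 1))) du: now ∫(-1/(5*(u**2 + 1))) du.
Step 2. Evaluate the standard form: now -atan(u)/5.
Step 3. Substitute back u = t**2 - 2: now -atan(t**2 - 2)/5.
Answer: -atan(t**2 - 2)/5.


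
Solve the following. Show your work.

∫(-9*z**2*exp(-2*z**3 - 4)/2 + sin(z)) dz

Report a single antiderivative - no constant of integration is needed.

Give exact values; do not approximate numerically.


Step 1. Rewrite: now ∫(-9*z**2*exp(-2*z**3 - 4)/2) dz + ∫(sin(z)) dz.
Step 2. Evaluate the standard form: now -cos(z) + ∫(-9*z**2*exp(-2*z**3 - 4)/2) dz.
Step 3. Substitute u = z**3 + 2, turning ∫(-9*z**2*exp(-2*z**3 - 4)/2) dz into ∫(-3*exp(-2*u)/2) du: now -cos(z) + ∫(-3*exp(-2*u)/2) du.
Step 4. Evaluate the standard form: now -cos(z) + 3*exp(-2*u)/4.
Step 5. Substitute back u = z**3 + 2: now 3*exp(-2*z**3 - 4)/4 - cos(z).
Answer: 3*exp(-2*z**3 - 4)/4 - cos(z).


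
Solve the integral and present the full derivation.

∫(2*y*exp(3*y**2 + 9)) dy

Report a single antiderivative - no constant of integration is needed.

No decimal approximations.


Step 1. Substitute u = y**2 + 3, turning ∫(2*y*exp(3*y**2 + 9)) dy into ∫(exp(3*u)) du: now ∫(exp(3*u)) du.
Step 2. Evaluate the standard form: now exp(3*u)/3.
Step 3. Substitute back u = y**2 + 3: now exp(3*y**2 + 9)/3.
Answer: exp(3*y**2 + 9)/3.


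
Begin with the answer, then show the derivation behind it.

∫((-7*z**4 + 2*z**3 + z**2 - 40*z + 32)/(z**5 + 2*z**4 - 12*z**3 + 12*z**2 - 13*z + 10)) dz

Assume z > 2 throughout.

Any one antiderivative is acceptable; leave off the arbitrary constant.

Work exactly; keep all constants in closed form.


The answer is -4*log(z - 2) + log(z - 1) - 4*log(z + 5) + 3*atan(z).
Step 1. Decompose ∫((-7*z**4 + 2*z**3 + z**2 - 40*z + 32)/(z**5 + 2*z**4 - 12*z**3 + 12*z**2 - 13*z + 10)) dz by partial fractions, (-7*z**4 + 2*z**3 + z**2 - 40*z + 32)/(z**5 + 2*z**4 - 12*z**3 + 12*z**2 - 13*z + 10) = 3/(z**2 + 1) - 4/(z + 5) + 1/(z - 1) - 4/(z - 2): now ∫(-4/(z - 2)) dz + ∫(1/(z - 1)) dz + ∫(-4/(z + 5)) dz + ∫(3/(z**2 + 1)) dz.
Step 2. Evaluate the standard form [assuming z > 1]: now log(z - 1) + ∫(-4/(z - 2)) dz + ∫(-4/(z + 5)) dz + ∫(3/(z**2 + 1)) dz.
Step 3. Evaluate the standard form [assuming z > -5]: now log(z - 1) - 4*log(z + 5) + ∫(-4/(z - 2)) dz + ∫(3/(z**2 + 1)) dz.
Step 4. Evaluate the standard form [assuming z > 2]: now -4*log(z - 2) + log(z - 1) - 4*log(z + 5) + ∫(3/(z**2 + 1)) dz.
Step 5. Evaluate the standard form: now -4*log(z - 2) + log(z - 1) - 4*log(z + 5) + 3*atan(z).
Answer: -4*log(z - 2) + log(z - 1) - 4*log(z + 5) + 3*atan(z).


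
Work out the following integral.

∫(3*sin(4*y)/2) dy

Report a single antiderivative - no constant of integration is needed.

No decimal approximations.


Answer: -3*cos(4*y)/8.


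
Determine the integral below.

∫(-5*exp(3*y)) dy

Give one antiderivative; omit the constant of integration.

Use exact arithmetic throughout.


Answer: -5*exp(3*y)/3.


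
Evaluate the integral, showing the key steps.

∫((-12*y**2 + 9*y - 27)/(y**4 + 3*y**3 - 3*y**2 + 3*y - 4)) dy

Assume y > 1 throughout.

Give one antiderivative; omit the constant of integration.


Step 1. Decompose ∫((-12*y**2 + 9*y - 27)/(y**4 + 3*y**3 - 3*y**2 + 3*y - 4)) dy by partial fractions, (-12*y**2 + 9*y - 27)/(y**4 + 3*y**3 - 3*y**2 + 3*y - 4) = 3/(y**2 + 1) + 3/(y + 4) - 3/(y - 1): now ∫(-3/(y - 1)) dy + ∫(3/(y + 4)) dy + ∫(3/(y**2 + 1)) dy.
Step 2. Evaluate the standard form [assuming y > 1]: now -3*log(y - 1) + ∫(3/(y + 4)) dy + ∫(3/(y**2 + 1)) dy.
Step 3. Evaluate the standard form [assuming y > -4]: now -3*log(y - 1) + 3*log(y + 4) + ∫(3/(y**2 + 1)) dy.
Step 4. Evaluate the standard form: now -3*log(y - 1) + 3*log(y + 4) + 3*atan(y).
Answer: -3*log(y - 1) + 3*log(y + 4) + 3*atan(y).


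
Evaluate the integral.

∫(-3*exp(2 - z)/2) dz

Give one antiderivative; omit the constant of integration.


Answer: 3*exp(2 - z)/2.


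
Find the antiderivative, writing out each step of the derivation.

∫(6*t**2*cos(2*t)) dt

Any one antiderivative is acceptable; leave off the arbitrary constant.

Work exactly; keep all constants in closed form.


Step 1. Integrate ∫(6*t**2*cos(2*t)) dt by parts with u = t**2, dv = (6*cos(2*t)) dt, so v = 3*sin(2*t): now 3*t**2*sin(2*t) + ∫(-6*t*sin(2*t)) dt.
Step 2. Integrate ∫(-6*t*sin(2*t)) dt by parts with u = t, dv = (-6*sin(2*t)) dt, so v = 3*cos(2*t): now 3*t**2*sin(2*t) + 3*t*cos(2*t) + ∫(-3*cos(2*t)) dt.
Step 3. Evaluate the standard form: now 3*t**2*sin(2*t) + 3*t*cos(2*t) - 3*sin(2*t)/2.
Answer: 3*t**2*sin(2*t) + 3*t*cos(2*t) - 3*sin(2*t)/2.


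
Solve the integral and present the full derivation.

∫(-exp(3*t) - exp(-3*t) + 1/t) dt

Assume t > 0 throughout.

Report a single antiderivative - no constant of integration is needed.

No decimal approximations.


Step 1. Rewrite: now ∫(1/t) dt + ∫(-exp(-3*t)) dt + ∫(-exp(3*t)) dt.
Step 2. Evaluate the standard form [assuming t > 0]: now log(t) + ∫(-exp(-3*t)) dt + ∫(-exp(3*t)) dt.
Step 3. Evaluate the standard form: now log(t) + ∫(-exp(3*t)) dt + exp(-3*t)/3.
Step 4. Evaluate the standard form: now -exp(3*t)/3 + log(t) + exp(-3*t)/3.
Answer: -exp(3*t)/3 + log(t) + exp(-3*t)/3.


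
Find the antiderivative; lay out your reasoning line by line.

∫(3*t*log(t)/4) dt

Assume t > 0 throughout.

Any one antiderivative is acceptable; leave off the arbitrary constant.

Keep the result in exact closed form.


Step 1. Integrate ∫(3*t*log(t)/4) dt by parts with u = log(t), dv = (3*t/4) dt, so v = 3*t**2/8 [assuming t > 0]: now 3*t**2*log(t)/8 + ∫(-3*t/8) dt.
Step 2. Evaluate the standard form: now 3*t**2*log(t)/8 - 3*t**2/16.
Answer: 3*t**2*log(t)/8 - 3*t**2/16.


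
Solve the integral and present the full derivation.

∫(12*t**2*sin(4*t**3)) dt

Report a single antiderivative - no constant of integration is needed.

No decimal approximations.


Step 1. Substitute u = t**3, turning ∫(12*t**2*sin(4*t**3)) dt into ∫(4*sin(4*u)) du: now ∫(4*sin(4*u)) du.
Step 2. Evaluate the standard form: now -cos(4*u).
Step 3. Substitute back u = t**3: now -cos(4*t**3).
Answer: -cos(4*t**3).


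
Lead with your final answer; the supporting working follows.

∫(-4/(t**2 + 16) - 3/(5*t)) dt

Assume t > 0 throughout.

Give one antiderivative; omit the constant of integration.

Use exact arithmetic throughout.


The answer is -3*log(t)/5 - atan(t/4).
Step 1. Rewrite: now ∫(-3/(5*t)) dt + ∫(-4/(t**2 + 16)) dt.
Step 2. Evaluate the standard form: now -atan(t/4) + ∫(-3/(5*t)) dt.
Step 3. Evaluate the standard form [assuming t > 0]: now -3*log(t)/5 - atan(t/4).
Answer: -3*log(t)/5 - atan(t/4).


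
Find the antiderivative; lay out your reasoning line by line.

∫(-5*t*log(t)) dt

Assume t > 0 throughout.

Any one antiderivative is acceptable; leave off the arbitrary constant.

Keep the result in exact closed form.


Step 1. Integrate ∫(-5*t*log(t)) dt by parts with u = log(t), dv = (-5*t) dt, so v = -5*t**2/2 [assuming t > 0]: now -5*t**2*log(t)/2 + ∫(5*t/2) dt.
Step 2. Evaluate the standard form: now -5*t**2*log(t)/2 + 5*t**2/4.
Answer: -5*t**2*log(t)/2 + 5*t**2/4.


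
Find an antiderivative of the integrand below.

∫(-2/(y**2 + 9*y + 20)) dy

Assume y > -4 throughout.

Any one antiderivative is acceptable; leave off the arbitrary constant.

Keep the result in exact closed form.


Answer: -2*log(y + 4) + 2*log(y + 5).


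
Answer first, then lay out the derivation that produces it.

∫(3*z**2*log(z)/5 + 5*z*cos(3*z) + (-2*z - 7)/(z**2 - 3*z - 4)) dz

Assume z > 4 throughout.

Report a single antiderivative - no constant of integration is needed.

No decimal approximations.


The answer is z**3*log(z)/5 - z**3/15 + 5*z*sin(3*z)/3 - 3*log(z - 4) + log(z + 1) + 5*cos(3*z)/9.
Step 1. Rewrite: now ∫(5*z*cos(3*z)) dz + ∫(3*z**2*log(z)/5) dz + ∫((-2*z - 7)/(z**2 - 3*z - 4)) dz.
Step 2. Integrate ∫(5*z*cos(3*z)) dz by parts with u = z, dv = (5*cos(3*z)) dz, so v = 5*sin(3*z)/3: now 5*z*sin(3*z)/3 + ∫(3*z**2*log(z)/5) dz + ∫((-2*z - 7)/(z**2 - 3*z - 4)) dz + ∫(-5*sin(3*z)/3) dz.
Step 3. Evaluate the standard form: now 5*z*sin(3*z)/3 + 5*cos(3*z)/9 + ∫(3*z**2*log(z)/5) dz + ∫((-2*z - 7)/(z**2 - 3*z - 4)) dz.
Step 4. Decompose ∫((-2*z - 7)/(z**2 - 3*z - 4)) dz by partial fractions, (-2*z - 7)/(z**2 - 3*z - 4) = 1/(z + 1) - 3/(z - 4): now 5*z*sin(3*z)/3 + 5*cos(3*z)/9 + ∫(3*z**2*log(z)/5) dz + ∫(-3/(z - 4)) dz + ∫(1/(z + 1)) dz.
Step 5. Evaluate the standard form [assuming z > 4]: now 5*z*sin(3*z)/3 - 3*log(z - 4) + 5*cos(3*z)/9 + ∫(3*z**2*log(z)/5) dz + ∫(1/(z + 1)) dz.
Step 6. Evaluate the standard form [assuming z > -1]: now 5*z*sin(3*z)/3 - 3*log(z - 4) + log(z + 1) + 5*cos(3*z)/9 + ∫(3*z**2*log(z)/5) dz.
Step 7. Integrate ∫(3*z**2*log(z)/5) dz by parts with u = log(z), dv = (3*z**2/5) dz, so v = z**3/5 [assuming z > 0]: now z**3*log(z)/5 + 5*z*sin(3*z)/3 - 3*log(z - 4) + log(z + 1) + 5*cos(3*z)/9 + ∫(-z**2/5) dz.
Step 8. Evaluate the standard form: now z**3*log(z)/5 - z**3/15 + 5*z*sin(3*z)/3 - 3*log(z - 4) + log(z + 1) + 5*cos(3*z)/9.
Answer: z**3*log(z)/5 - z**3/15 + 5*z*sin(3*z)/3 - 3*log(z - 4) + log(z + 1) + 5*cos(3*z)/9.


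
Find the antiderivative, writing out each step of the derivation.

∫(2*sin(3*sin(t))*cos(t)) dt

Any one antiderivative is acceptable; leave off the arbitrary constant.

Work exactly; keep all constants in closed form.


Step 1. Substitute u = sin(t), turning ∫(2*sin(3*sin(t))*cos(t)) dt into ∫(2*sin(3*u)) du: now ∫(2*sin(3*u)) du.
Step 2. Evaluate the standard form: now -2*cos(3*u)/3.
Step 3. Substitute back u = sin(t): now -2*cos(3*sin(t))/3.
Answer: -2*cos(3*sin(t))/3.


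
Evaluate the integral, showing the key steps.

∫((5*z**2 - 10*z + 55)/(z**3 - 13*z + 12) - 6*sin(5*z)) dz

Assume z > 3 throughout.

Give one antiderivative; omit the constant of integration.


Step 1. Rewrite: now ∫((5*z**2 - 10*z + 55)/(z**3 - 13*z + 12)) dz + ∫(-6*sin(5*z)) dz.
Step 2. Decompose ∫((5*z**2 - 10*z + 55)/(z**3 - 13*z + 12)) dz by partial fractions, (5*z**2 - 10*z + 55)/(z**3 - 13*z + 12) = 5/(z + 4) - 5/(z - 1) + 5/(z - 3): now ∫(5/(z - 3)) dz + ∫(-5/(z - 1)) dz + ∫(5/(z + 4)) dz + ∫(-6*sin(5*z)) dz.
Step 3. Evaluate the standard form [assuming z > -4]: now 5*log(z + 4) + ∫(5/(z - 3)) dz + ∫(-5/(z - 1)) dz + ∫(-6*sin(5*z)) dz.
Step 4. Evaluate the standard form [assuming z > 1]: now -5*log(z - 1) + 5*log(z + 4) + ∫(5/(z - 3)) dz + ∫(-6*sin(5*z)) dz.
Step 5. Evaluate the standard form [assuming z > 3]: now 5*log(z - 3) - 5*log(z - 1) + 5*log(z + 4) + ∫(-6*sin(5*z)) dz.
Step 6. Evaluate the standard form: now 5*log(z - 3) - 5*log(z - 1) + 5*log(z + 4) + 6*cos(5*z)/5.
Answer: 5*log(z - 3) - 5*log(z - 1) + 5*log(z + 4) + 6*cos(5*z)/5.


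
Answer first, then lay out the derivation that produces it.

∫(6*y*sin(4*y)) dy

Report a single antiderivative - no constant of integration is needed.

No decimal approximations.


The answer is -3*y*cos(4*y)/2 + 3*sin(4*y)/8.
Step 1. Integrate ∫(6*y*sin(4*y)) dy by parts with u = y, dv = (6*sin(4*y)) dy, so v = -3*cos(4*y)/2: now -3*y*cos(4*y)/2 + ∫(3*cos(4*y)/2) dy.
Step 2. Evaluate the standard form: now -3*y*cos(4*y)/2 + 3*sin(4*y)/8.
Answer: -3*y*cos(4*y)/2 + 3*sin(4*y)/8.


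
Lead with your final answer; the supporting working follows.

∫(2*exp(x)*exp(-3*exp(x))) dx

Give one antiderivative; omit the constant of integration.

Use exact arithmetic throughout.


The answer is -2*exp(-3*exp(x))/3.
Step 1. Substitute u = exp(x), turning ∫(2*exp(x)*exp(-3*exp(x))) dx into ∫(2*exp(-3*u)) du: now ∫(2*exp(-3*u)) du.
Step 2. Evaluate the standard form: now -2*exp(-3*u)/3.
Step 3. Substitute back u = exp(x): now -2*exp(-3*exp(x))/3.
Answer: -2*exp(-3*exp(x))/3.


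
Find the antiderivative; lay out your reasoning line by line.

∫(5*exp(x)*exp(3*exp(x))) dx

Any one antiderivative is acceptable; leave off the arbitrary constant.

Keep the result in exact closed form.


Step 1. Substitute u = exp(x), turning ∫(5*exp(x)*exp(3*exp(x))) dx into ∫(5*exp(3*u)) du: now ∫(5*exp(3*u)) du.
Step 2. Evaluate the standard form: now 5*exp(3*u)/3.
Step 3. Substitute back u = exp(x): now 5*exp(3*exp(x))/3.
Answer: 5*exp(3*exp(x))/3.


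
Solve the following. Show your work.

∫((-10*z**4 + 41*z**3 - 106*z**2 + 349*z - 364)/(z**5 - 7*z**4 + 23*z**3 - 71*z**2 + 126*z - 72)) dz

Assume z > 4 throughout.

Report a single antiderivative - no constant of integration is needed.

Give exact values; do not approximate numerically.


Step 1. Decompose ∫((-10*z**4 + 41*z**3 - 106*z**2 + 349*z - 364)/(z**5 - 7*z**4 + 23*z**3 - 71*z**2 + 126*z - 72)) dz by partial fractions, (-10*z**4 + 41*z**3 - 106*z**2 + 349*z - 364)/(z**5 - 7*z**4 + 23*z**3 - 71*z**2 + 126*z - 72) = -4/(z**2 + 9) - 3/(z - 1) - 3/(z - 2) - 4/(z - 4): now ∫(-4/(z - 4)) dz + ∫(-3/(z - 2)) dz + ∫(-3/(z - 1)) dz + ∫(-4/(z**2 + 9)) dz.
Step 2. Evaluate the standard form [assuming z > 1]: now -3*log(z - 1) + ∫(-4/(z - 4)) dz + ∫(-3/(z - 2)) dz + ∫(-4/(z**2 + 9)) dz.
Step 3. Evaluate the standard form [assuming z > 2]: now -3*log(z - 2) - 3*log(z - 1) + ∫(-4/(z - 4)) dz + ∫(-4/(z**2 + 9)) dz.
Step 4. Evaluate the standard form [assuming z > 4]: now -4*log(z - 4) - 3*log(z - 2) - 3*log(z - 1) + ∫(-4/(z**2 + 9)) dz.
Step 5. Evaluate the standard form: now -4*log(z - 4) - 3*log(z - 2) - 3*log(z - 1) - 4*atan(z/3)/3.
Answer: -4*log(z - 4) - 3*log(z - 2) - 3*log(z - 1) - 4*atan(z/3)/3.


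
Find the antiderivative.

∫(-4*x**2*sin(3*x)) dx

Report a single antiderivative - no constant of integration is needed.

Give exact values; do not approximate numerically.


Answer: 4*x**2*cos(3*x)/3 - 8*x*sin(3*x)/9 - 8*cos(3*x)/27.


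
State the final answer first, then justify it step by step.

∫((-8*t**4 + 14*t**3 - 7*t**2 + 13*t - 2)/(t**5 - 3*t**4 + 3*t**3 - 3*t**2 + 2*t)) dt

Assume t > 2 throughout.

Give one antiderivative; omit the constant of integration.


The answer is -log(t) - 2*log(t - 2) - 5*log(t - 1) - atan(t).
Step 1. Decompose ∫((-8*t**4 + 14*t**3 - 7*t**2 + 13*t - 2)/(t**5 - 3*t**4 + 3*t**3 - 3*t**2 + 2*t)) dt by partial fractions, (-8*t**4 + 14*t**3 - 7*t**2 + 13*t - 2)/(t**5 - 3*t**4 + 3*t**3 - 3*t**2 + 2*t) = -1/(t**2 + 1) - 5/(t - 1) - 2/(t - 2) - 1/t: now ∫(-1/t) dt + ∫(-2/(t - 2)) dt + ∫(-5/(t - 1)) dt + ∫(-1/(t**2 + 1)) dt.
Step 2. Evaluate the standard form [assuming t > 0]: now -log(t) + ∫(-2/(t - 2)) dt + ∫(-5/(t - 1)) dt + ∫(-1/(t**2 + 1)) dt.
Step 3. Evaluate the standard form [assuming t > 1]: now -log(t) - 5*log(t - 1) + ∫(-2/(t - 2)) dt + ∫(-1/(t**2 + 1)) dt.
Step 4. Evaluate the standard form [assuming t > 2]: now -log(t) - 2*log(t - 2) - 5*log(t - 1) + ∫(-1/(t**2 + 1)) dt.
Step 5. Evaluate the standard form: now -log(t) - 2*log(t - 2) - 5*log(t - 1) - atan(t).
Answer: -log(t) - 2*log(t - 2) - 5*log(t - 1) - atan(t).


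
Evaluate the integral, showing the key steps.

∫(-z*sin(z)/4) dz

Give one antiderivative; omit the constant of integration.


Step 1. Integrate ∫(-z*sin(z)/4) dz by parts with u = z, dv = (-sin(z)/4) dz, so v = cos(z)/4: now z*cos(z)/4 + ∫(-cos(z)/4) dz.
Step 2. Evaluate the standard form: now z*cos(z)/4 - sin(z)/4.
Answer: z*cos(z)/4 - sin(z)/4.


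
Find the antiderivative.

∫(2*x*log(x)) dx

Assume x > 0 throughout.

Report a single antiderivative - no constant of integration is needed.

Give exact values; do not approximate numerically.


Answer: x**2*log(x) - x**2/2.


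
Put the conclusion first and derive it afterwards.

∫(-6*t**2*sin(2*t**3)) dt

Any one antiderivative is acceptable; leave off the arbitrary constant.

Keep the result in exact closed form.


The answer is cos(2*t**3).
Step 1. Substitute u = t**3, turning ∫(-6*t**2*sin(2*t**3)) dt into ∫(-2*sin(2*u)) du: now ∫(-2*sin(2*u)) du.
Step 2. Evaluate the standard form: now cos(2*u).
Step 3. Substitute back u = t**3: now cos(2*t**3).
Answer: cos(2*t**3).


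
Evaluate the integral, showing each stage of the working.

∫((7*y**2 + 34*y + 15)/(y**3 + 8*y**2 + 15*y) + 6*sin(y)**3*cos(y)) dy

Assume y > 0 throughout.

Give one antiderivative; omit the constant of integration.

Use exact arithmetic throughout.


Step 1. Rewrite: now ∫((7*y**2 + 34*y + 15)/(y**3 + 8*y**2 + 15*y)) dy + ∫(6*sin(y)**3*cos(y)) dy.
Step 2. Decompose ∫((7*y**2 + 34*y + 15)/(y**3 + 8*y**2 + 15*y)) dy by partial fractions, (7*y**2 + 34*y + 15)/(y**3 + 8*y**2 + 15*y) = 2/(y + 5) + 4/(y + 3) + 1/y: now ∫(1/y) dy + ∫(6*sin(y)**3*cos(y)) dy + ∫(4/(y + 3)) dy + ∫(2/(y + 5)) dy.
Step 3. Evaluate the standard form [assuming y > -5]: now 2*log(y + 5) + ∫(1/y) dy + ∫(6*sin(y)**3*cos(y)) dy + ∫(4/(y + 3)) dy.
Step 4. Evaluate the standard form [assuming y > 0]: now log(y) + 2*log(y + 5) + ∫(6*sin(y)**3*cos(y)) dy + ∫(4/(y + 3)) dy.
Step 5. Evaluate the standard form [assuming y > -3]: now log(y) + 4*log(y + 3) + 2*log(y + 5) + ∫(6*sin(y)**3*cos(y)) dy.
Step 6. Substitute u = sin(y), turning ∫(6*sin(y)**3*cos(y)) dy into ∫(6*u**3) du: now log(y) + 4*log(y + 3) + 2*log(y + 5) + ∫(6*u**3) du.
Step 7. Evaluate the standard form: now 3*u**4/2 + log(y) + 4*log(y + 3) + 2*log(y + 5).
Step 8. Substitute back u = sin(y): now log(y) + 4*log(y + 3) + 2*log(y + 5) + 3*sin(y)**4/2.
Answer: log(y) + 4*log(y + 3) + 2*log(y + 5) + 3*sin(y)**4/2.


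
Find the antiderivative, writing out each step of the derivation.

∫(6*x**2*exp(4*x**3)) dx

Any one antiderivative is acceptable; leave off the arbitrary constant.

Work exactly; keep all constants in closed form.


Step 1. Substitute u = x**3, turning ∫(6*x**2*exp(4*x**3)) dx into ∫(2*exp(4*u)) du: now ∫(2*exp(4*u)) du.
Step 2. Evaluate the standard form: now exp(4*u)/2.
Step 3. Substitute back u = x**3: now exp(4*x**3)/2.
Answer: exp(4*x**3)/2.


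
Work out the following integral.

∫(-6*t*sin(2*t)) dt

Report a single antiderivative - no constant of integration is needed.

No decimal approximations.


Answer: 3*t*cos(2*t) - 3*sin(2*t)/2.


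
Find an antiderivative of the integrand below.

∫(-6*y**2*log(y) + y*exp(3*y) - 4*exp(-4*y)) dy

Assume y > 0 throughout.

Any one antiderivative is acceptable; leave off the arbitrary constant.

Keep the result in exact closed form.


Answer: -2*y**3*log(y) + 2*y**3/3 + y*exp(3*y)/3 - exp(3*y)/9 + exp(-4*y).


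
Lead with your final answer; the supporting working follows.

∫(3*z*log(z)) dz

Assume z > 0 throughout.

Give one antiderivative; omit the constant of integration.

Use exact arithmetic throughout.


The answer is 3*z**2*log(z)/2 - 3*z**2/4.
Step 1. Integrate ∫(3*z*log(z)) dz by parts with u = log(z), dv = (3*z) dz, so v = 3*z**2/2 [assuming z > 0]: now 3*z**2*log(z)/2 + ∫(-3*z/2) dz.
Step 2. Evaluate the standard form: now 3*z**2*log(z)/2 - 3*z**2/4.
Answer: 3*z**2*log(z)/2 - 3*z**2/4.


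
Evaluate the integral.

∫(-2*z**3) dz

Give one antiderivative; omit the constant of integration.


Answer: -z**4/2.


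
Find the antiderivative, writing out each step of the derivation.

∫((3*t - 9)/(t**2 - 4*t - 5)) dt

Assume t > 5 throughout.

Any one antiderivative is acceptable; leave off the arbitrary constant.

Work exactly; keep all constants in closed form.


Step 1. Decompose ∫((3*t - 9)/(t**2 - 4*t - 5)) dt by partial fractions, (3*t - 9)/(t**2 - 4*t - 5) = 2/(t + 1) + 1/(t - 5): now ∫(1/(t - 5)) dt + ∫(2/(t + 1)) dt.
Step 2. Evaluate the standard form [assuming t > -1]: now 2*log(t + 1) + ∫(1/(t - 5)) dt.
Step 3. Evaluate the standard form [assuming t > 5]: now log(t - 5) + 2*log(t + 1).
Answer: log(t - 5) + 2*log(t + 1).


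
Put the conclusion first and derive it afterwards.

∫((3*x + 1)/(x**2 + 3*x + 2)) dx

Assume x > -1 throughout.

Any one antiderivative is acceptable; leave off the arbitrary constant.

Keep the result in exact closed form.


The answer is -2*log(x + 1) + 5*log(x + 2).
Step 1. Decompose ∫((3*x + 1)/(x**2 + 3*x + 2)) dx by partial fractions, (3*x + 1)/(x**2 + 3*x + 2) = 5/(x + 2) - 2/(x + 1): now ∫(-2/(x + 1)) dx + ∫(5/(x + 2)) dx.
Step 2. Evaluate the standard form [assuming x > -1]: now -2*log(x + 1) + ∫(5/(x + 2)) dx.
Step 3. Evaluate the standard form [assuming x > -2]: now -2*log(x + 1) + 5*log(x + 2).
Answer: -2*log(x + 1) + 5*log(x + 2).


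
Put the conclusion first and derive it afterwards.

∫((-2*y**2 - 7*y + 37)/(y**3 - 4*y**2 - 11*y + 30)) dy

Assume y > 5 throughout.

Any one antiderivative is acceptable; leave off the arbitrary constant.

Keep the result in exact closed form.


The answer is -2*log(y - 5) - log(y - 2) + log(y + 3).
Step 1. Decompose ∫((-2*y**2 - 7*y + 37)/(y**3 - 4*y**2 - 11*y + 30)) dy by partial fractions, (-2*y**2 - 7*y + 37)/(y**3 - 4*y**2 - 11*y + 30) = 1/(y + 3) - 1/(y - 2) - 2/(y - 5): now ∫(-2/(y - 5)) dy + ∫(-1/(y - 2)) dy + ∫(1/(y + 3)) dy.
Step 2. Evaluate the standard form [assuming y > 5]: now -2*log(y - 5) + ∫(-1/(y - 2)) dy + ∫(1/(y + 3)) dy.
Step 3. Evaluate the standard form [assuming y > -3]: now -2*log(y - 5) + log(y + 3) + ∫(-1/(y - 2)) dy.
Step 4. Evaluate the standard form [assuming y > 2]: now -2*log(y - 5) - log(y - 2) + log(y + 3).
Answer: -2*log(y - 5) - log(y - 2) + log(y + 3).


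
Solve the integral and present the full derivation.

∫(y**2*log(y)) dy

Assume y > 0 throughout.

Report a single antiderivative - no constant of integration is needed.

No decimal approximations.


Step 1. Integrate ∫(y**2*log(y)) dy by parts with u = log(y), dv = (y**2) dy, so v = y**3/3 [assuming y > 0]: now y**3*log(y)/3 + ∫(-y**2/3) dy.
Step 2. Evaluate the standard form: now y**3*log(y)/3 - y**3/9.
Answer: y**3*log(y)/3 - y**3/9.


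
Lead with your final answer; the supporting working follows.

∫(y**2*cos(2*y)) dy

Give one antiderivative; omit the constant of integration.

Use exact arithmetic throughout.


The answer is y**2*sin(2*y)/2 + y*cos(2*y)/2 - sin(2*y)/4.
Step 1. Integrate ∫(y**2*cos(2*y)) dy by parts with u = y**2, dv = (cos(2*y)) dy, so v = sin(2*y)/2: now y**2*sin(2*y)/2 + ∫(-y*sin(2*y)) dy.
Step 2. Integrate ∫(-y*sin(2*y)) dy by parts with u = y, dv = (-sin(2*y)) dy, so v = cos(2*y)/2: now y**2*sin(2*y)/2 + y*cos(2*y)/2 + ∫(-cos(2*y)/2) dy.
Step 3. Evaluate the standard form: now y**2*sin(2*y)/2 + y*cos(2*y)/2 - sin(2*y)/4.
Answer: y**2*sin(2*y)/2 + y*cos(2*y)/2 - sin(2*y)/4.
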